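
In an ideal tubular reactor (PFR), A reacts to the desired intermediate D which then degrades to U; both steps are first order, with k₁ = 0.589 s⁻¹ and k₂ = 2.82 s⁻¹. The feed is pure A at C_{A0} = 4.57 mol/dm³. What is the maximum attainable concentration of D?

0.631 mol/dm³

Evaluating C_D at τ_opt = ln(k₂/k₁)/(k₂−k₁) gives C_{D,max}/C_{A0} = (k₁/k₂)^[k₂/(k₂−k₁)].
= (0.589/2.82)^(2.82/(2.82−0.589)) = (0.2089)^(1.264) = 0.1381.
C_{D,max} = 0.1381×4.57 = 0.631 mol/dm³.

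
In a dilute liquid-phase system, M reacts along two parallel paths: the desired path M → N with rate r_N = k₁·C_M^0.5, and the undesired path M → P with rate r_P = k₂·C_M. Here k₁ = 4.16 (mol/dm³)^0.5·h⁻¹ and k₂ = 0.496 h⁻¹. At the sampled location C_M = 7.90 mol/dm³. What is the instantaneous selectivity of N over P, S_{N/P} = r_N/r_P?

2.98

S_{N/P} = r_N/r_P = (k₁·C_M^0.5)/(k₂·C_M) = (k₁/k₂)·C_M^-0.5.
= (4.16×7.900^0.5) / (0.496×7.900) = 11.69/3.918 = 2.98.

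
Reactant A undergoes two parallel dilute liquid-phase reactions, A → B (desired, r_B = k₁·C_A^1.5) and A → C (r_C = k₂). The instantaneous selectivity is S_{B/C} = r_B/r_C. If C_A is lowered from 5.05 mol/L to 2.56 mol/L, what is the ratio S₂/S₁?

0.361

S_{B/C} = (k₁/k₂)·C_A^1.5, so S₂/S₁ = (C_{A,2}/C_{A,1})^1.5.
= (2.56/5.05)^1.5 = (0.5069)^1.5 = 0.361.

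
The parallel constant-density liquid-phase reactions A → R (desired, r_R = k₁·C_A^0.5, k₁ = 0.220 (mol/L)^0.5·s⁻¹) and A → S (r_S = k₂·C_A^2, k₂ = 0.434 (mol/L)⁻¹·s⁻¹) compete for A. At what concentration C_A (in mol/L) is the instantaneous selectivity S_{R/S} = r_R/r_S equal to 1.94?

S_{R/S} = (k₁/k₂)·C_A^-1.5 ⇒ C_A = (S·k₂/k₁)^(1/(-1.5)).
= (1.94×0.434/0.220)^(-0.6667) = (3.827)^(-0.6667) = 0.409 mol/L.

0.409 mol/L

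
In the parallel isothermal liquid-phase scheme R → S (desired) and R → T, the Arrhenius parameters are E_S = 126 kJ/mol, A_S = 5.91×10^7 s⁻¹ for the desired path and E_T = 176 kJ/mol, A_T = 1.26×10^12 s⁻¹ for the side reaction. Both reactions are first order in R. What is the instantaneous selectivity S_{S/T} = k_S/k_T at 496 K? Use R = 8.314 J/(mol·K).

With equal orders, S_{S/T} = k_S/k_T = (A_S/A_T)·exp[(E_T−E_S)/(RT)].
(E_T−E_S)/(RT) = (176−126)×10³/(8.314×496) = 50000/4124 = 12.12.
k_S/k_T = (5.91×10^7/1.26×10^12)·exp(12.12) = 4.690×10^-5 × 1.844×10^5 = 8.65.
Since E_S < E_T, lowering the temperature improves selectivity toward S.

8.65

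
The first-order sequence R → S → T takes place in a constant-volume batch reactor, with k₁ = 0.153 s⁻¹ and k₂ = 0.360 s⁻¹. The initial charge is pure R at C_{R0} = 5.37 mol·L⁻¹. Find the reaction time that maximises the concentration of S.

The intermediate peaks when r₁ = r₂, i.e. k₁e^(−k₁t) = k₂e^(−k₂t), giving t_opt = ln(k₂/k₁)/(k₂−k₁).
= ln(0.360/0.153)/(0.360−0.153) = ln(2.353)/0.2070 = 0.8557/0.2070 = 4.13 s.

4.13 s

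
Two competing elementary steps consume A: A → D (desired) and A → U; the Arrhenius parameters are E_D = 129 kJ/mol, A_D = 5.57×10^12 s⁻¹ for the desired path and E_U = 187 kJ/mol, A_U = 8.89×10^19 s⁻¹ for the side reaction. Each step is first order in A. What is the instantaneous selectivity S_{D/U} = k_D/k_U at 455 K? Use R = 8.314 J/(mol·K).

0.286

k_D/k_U = (A_D/A_U)·exp[−(E_D−E_U)/(RT)] = (A_D/A_U)·exp[(E_U−E_D)/(RT)].
(E_U−E_D)/(RT) = (187−129)×10³/(8.314×455) = 58000/3783 = 15.33.
k_D/k_U = (5.57×10^12/8.89×10^19)·exp(15.33) = 6.265×10^-8 × 4.557×10^6 = 0.286.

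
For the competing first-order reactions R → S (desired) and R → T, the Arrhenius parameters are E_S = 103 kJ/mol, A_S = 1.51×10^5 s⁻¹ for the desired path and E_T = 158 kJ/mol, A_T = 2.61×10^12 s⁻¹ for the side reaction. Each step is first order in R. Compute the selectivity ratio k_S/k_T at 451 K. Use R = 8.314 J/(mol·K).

With equal orders, S_{S/T} = k_S/k_T = (A_S/A_T)·exp[(E_T−E_S)/(RT)].
(E_T−E_S)/(RT) = (158−103)×10³/(8.314×451) = 55000/3750 = 14.67.
k_S/k_T = (1.51×10^5/2.61×10^12)·exp(14.67) = 5.785×10^-8 × 2.346×10^6 = 0.136.
Since E_S < E_T, lowering the temperature improves selectivity toward S.

0.136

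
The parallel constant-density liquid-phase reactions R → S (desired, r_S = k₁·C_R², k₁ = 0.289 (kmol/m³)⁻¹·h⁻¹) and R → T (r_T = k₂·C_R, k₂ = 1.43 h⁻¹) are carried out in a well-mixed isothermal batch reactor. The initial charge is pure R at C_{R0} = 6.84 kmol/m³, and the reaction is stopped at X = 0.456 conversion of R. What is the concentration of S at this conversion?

C_R = C_{R0}(1−X) = 3.721 kmol/m³.
Along a PFR/batch, dC_T/dC_R = −r_T/(r_S+r_T) = −k₂/(k₂+k₁·C_R).
Integrating from C_{R0} to C_R: C_T = (1.43/0.289)·ln[(1.43+0.289·6.84)/(1.43+0.289·3.72)] = 4.948·ln(3.407/2.505) = 1.521 kmol/m³.
Then C_S = (C_{R0}−C_R) − C_T = 3.119 − 1.521 = 1.598 kmol/m³.

1.60 kmol/m³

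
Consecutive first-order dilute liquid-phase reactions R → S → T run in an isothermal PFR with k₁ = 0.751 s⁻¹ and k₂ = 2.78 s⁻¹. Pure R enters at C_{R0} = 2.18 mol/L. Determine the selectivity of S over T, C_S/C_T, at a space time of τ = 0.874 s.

Solving the coupled first-order balances gives C_S(τ) = [k₁/(k₂−k₁)]·C_{R0}·(e^(−k₁τ) − e^(−k₂τ)).
e^(−k₁τ) = e^(−0.751×0.874) = e^(−0.6564) = 0.5187; e^(−k₂τ) = e^(−2.430) = 0.08806.
C_S = 0.751×2.18/(2.78−0.751) × (0.5187−0.08806) = 0.8069×0.4307 = 0.3475 mol/L.
C_R = C_{R0}e^(−k₁τ) = 1.131 mol/L, so C_T = C_{R0}−C_R−C_S = 0.7017 mol/L; C_S/C_T = 0.495.

0.495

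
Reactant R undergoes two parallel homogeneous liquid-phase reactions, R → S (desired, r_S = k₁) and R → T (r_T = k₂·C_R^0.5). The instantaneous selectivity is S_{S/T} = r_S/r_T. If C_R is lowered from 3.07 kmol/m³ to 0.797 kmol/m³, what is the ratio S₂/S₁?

S_{S/T} = (k₁/k₂)·C_R^-0.5, so S₂/S₁ = (C_{R,2}/C_{R,1})^-0.5.
= (0.797/3.07)^(-0.5) = (0.2596)^(-0.5) = 1.96.
Selectivity toward S rises as C_R falls — low-concentration operation is favoured.

1.96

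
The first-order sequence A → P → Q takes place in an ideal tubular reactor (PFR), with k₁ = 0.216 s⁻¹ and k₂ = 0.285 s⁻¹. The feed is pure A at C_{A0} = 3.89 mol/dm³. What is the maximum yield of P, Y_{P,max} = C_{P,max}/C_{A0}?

0.318

Evaluating C_P at τ_opt = ln(k₂/k₁)/(k₂−k₁) gives C_{P,max}/C_{A0} = (k₁/k₂)^[k₂/(k₂−k₁)].
= (0.216/0.285)^(0.285/(0.285−0.216)) = (0.7579)^(4.130) = 0.3182.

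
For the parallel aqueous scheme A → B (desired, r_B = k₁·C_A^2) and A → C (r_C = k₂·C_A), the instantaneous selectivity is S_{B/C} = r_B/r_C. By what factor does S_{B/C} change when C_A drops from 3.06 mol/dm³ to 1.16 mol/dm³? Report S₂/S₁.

0.379

S_{B/C} = (k₁/k₂)·C_A, so S₂/S₁ = (C_{A,2}/C_{A,1}).
= 1.16/3.06 = 0.379.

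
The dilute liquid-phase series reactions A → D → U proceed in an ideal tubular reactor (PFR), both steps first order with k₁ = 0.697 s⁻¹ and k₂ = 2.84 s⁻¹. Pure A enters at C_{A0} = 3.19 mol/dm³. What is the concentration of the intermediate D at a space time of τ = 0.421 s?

0.460 mol/dm³

The intermediate concentration in a first-order A→B→C sequence is C_D = k₁C_{A0}(e^(−k₁τ) − e^(−k₂τ))/(k₂−k₁).
e^(−k₁τ) = e^(−0.697×0.421) = e^(−0.2934) = 0.7457; e^(−k₂τ) = e^(−1.196) = 0.3025.
C_D = 0.697×3.19/(2.84−0.697) × (0.7457−0.3025) = 1.038×0.4432 = 0.4598 mol/dm³.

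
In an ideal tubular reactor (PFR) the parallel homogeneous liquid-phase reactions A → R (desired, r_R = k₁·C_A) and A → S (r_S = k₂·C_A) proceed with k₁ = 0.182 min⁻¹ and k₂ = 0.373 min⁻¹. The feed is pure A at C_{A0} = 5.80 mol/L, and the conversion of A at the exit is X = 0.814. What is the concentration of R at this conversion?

1.55 mol/L

C_A = C_{A0}(1−X) = 1.079 mol/L.
Both paths are first order in A, so the instantaneous fraction to R is constant: dC_R/d(−C_A) = k₁/(k₁+k₂) = 0.3279.
C_R = 0.3279·(C_{A0}−C_A) = 0.3279×4.721 = 1.55 mol/L.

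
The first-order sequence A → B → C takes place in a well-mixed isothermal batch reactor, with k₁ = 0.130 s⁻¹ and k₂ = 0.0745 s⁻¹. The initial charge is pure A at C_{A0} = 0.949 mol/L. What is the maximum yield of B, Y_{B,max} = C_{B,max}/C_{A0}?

Evaluating C_B at t_opt = ln(k₂/k₁)/(k₂−k₁) gives C_{B,max}/C_{A0} = (k₁/k₂)^[k₂/(k₂−k₁)].
= (0.130/0.0745)^(0.0745/(0.0745−0.130)) = (1.745)^(-1.342) = 0.4736.

0.474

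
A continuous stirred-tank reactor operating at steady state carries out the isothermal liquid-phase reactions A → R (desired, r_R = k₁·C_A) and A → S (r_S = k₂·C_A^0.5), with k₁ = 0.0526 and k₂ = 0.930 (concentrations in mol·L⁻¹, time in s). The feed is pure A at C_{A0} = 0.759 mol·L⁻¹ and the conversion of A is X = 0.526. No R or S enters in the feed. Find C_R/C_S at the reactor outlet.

0.0339

Exit C_A = C_{A0}(1−X) = 0.759×0.474 = 0.3598 mol·L⁻¹.
A CSTR operates uniformly at the exit composition, giving r_R = 0.01892 and r_S = 0.5578 (each k·C_A^n at C_A = 0.3598).
Overall selectivity = C_R/C_S = r_Rτ/(r_Sτ) = r_R/r_S = 0.0339.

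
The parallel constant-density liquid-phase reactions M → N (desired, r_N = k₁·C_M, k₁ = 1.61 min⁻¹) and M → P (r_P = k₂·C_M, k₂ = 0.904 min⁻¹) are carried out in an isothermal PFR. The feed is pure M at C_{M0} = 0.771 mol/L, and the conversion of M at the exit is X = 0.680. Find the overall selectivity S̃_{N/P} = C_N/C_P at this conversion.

C_M = C_{M0}(1−X) = 0.2467 mol/L.
Both paths are first order in M, so the instantaneous fraction to N is constant: dC_N/d(−C_M) = k₁/(k₁+k₂) = 0.6404.
C_N = 0.6404·(C_{M0}−C_M) = 0.6404×0.5243 = 0.336 mol/L.
C_P = (C_{M0}−C_M)−C_N = 0.1885 mol/L; S̃_{N/P} = 0.3358/0.1885 = 1.78.

1.78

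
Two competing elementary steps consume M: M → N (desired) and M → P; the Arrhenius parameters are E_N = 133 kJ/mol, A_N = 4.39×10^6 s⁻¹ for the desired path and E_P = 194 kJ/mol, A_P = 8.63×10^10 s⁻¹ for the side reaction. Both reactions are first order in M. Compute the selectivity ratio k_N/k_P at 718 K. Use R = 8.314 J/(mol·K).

1.39

With equal orders, S_{N/P} = k_N/k_P = (A_N/A_P)·exp[(E_P−E_N)/(RT)].
(E_P−E_N)/(RT) = (194−133)×10³/(8.314×718) = 61000/5969 = 10.22.
k_N/k_P = (4.39×10^6/8.63×10^10)·exp(10.22) = 5.087×10^-5 × 27411 = 1.39.
Since E_N < E_P, lowering the temperature improves selectivity toward N.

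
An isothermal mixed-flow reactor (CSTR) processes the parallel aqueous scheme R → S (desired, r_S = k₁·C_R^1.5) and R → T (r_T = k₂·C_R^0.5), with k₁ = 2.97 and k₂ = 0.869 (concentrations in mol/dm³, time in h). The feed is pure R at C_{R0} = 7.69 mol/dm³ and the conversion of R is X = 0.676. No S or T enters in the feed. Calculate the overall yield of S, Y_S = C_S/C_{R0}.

Exit C_R = C_{R0}(1−X) = 7.69×0.324 = 2.492 mol/dm³.
Rates in a CSTR are evaluated at the outlet concentration: r_S = 2.97×2.492^1.5 = 11.68, r_T = 0.869×2.492^0.5 = 1.372.
Fraction of consumed R going to S: r_S/(r_S+r_T) = 0.8949.
C_S = 0.8949·C_{R0}·X = 0.8949×7.69×0.676 = 4.65 mol/dm³; Y_S = C_S/C_{R0} = 0.605.

0.605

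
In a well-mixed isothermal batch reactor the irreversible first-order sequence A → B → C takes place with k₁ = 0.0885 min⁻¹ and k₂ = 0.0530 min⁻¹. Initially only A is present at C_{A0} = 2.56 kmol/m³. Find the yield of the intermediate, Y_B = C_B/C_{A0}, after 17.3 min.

For first-order series with pure A initially, C_B(t) = k₁C_{A0}/(k₂−k₁)·(e^(−k₁t) − e^(−k₂t)).
e^(−k₁t) = e^(−0.0885×17.3) = e^(−1.531) = 0.2163; e^(−k₂t) = e^(−0.9169) = 0.3998.
C_B = 0.0885×2.56/(0.0530−0.0885) × (0.2163−0.3998) = (-6.382)×(-0.1834) = 1.171 kmol/m³.
Y_B = C_B/C_{A0} = 1.171/2.56 = 0.457.

0.457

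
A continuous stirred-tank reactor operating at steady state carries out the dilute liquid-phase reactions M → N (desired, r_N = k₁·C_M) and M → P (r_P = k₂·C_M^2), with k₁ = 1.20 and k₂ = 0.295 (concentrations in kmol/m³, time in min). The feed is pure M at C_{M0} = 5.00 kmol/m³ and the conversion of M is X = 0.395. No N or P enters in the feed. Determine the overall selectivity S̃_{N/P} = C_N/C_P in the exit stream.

Exit C_M = C_{M0}(1−X) = 5.00×0.605 = 3.025 kmol/m³.
In a CSTR the entire volume is at exit conditions, so r_N = 1.20×3.025 = 3.630 and r_P = 0.295×3.025^2 = 2.699.
Overall selectivity = C_N/C_P = r_Nτ/(r_Pτ) = r_N/r_P = 1.34.

1.34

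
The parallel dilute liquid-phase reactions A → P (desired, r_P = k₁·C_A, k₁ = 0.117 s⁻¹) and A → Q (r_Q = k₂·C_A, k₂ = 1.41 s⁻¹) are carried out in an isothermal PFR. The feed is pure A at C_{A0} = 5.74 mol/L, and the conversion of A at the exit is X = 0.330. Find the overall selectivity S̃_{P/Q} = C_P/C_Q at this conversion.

C_A = C_{A0}(1−X) = 3.846 mol/L.
Both paths are first order in A, so the instantaneous fraction to P is constant: dC_P/d(−C_A) = k₁/(k₁+k₂) = 0.07662.
C_P = 0.07662·(C_{A0}−C_A) = 0.07662×1.894 = 0.145 mol/L.
C_Q = (C_{A0}−C_A)−C_P = 1.749 mol/L; S̃_{P/Q} = 0.1451/1.749 = 0.0830.

0.0830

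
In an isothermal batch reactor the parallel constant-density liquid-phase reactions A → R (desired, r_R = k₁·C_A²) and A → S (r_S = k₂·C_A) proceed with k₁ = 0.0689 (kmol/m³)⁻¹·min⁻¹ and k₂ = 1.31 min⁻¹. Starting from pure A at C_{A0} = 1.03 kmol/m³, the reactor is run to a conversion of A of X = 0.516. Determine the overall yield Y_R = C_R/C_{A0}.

0.0199

C_A = C_{A0}(1−X) = 0.4985 kmol/m³.
Along a PFR/batch, dC_S/dC_A = −r_S/(r_R+r_S) = −k₂/(k₂+k₁·C_A).
Integrating from C_{A0} to C_A: C_S = (1.31/0.0689)·ln[(1.31+0.0689·1.03)/(1.31+0.0689·0.499)] = 19.01·ln(1.381/1.344) = 0.5110 kmol/m³.
Then C_R = (C_{A0}−C_A) − C_S = 0.5315 − 0.5110 = 0.02051 kmol/m³.
Y_R = C_R/C_{A0} = 0.02051/1.03 = 0.0199.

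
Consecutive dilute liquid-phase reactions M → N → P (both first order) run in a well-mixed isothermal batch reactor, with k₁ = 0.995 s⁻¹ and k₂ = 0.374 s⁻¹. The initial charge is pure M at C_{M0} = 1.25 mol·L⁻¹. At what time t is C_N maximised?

1.58 s

For first-order series the maximum of C_N occurs at t_opt = ln(k₂/k₁)/(k₂−k₁).
= ln(0.374/0.995)/(0.374−0.995) = ln(0.3759)/-0.6210 = -0.9785/-0.6210 = 1.58 s.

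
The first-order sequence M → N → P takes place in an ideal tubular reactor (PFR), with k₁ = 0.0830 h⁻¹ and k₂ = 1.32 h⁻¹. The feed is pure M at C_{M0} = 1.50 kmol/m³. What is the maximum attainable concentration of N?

At the optimum, C_{N,max}/C_{M0} = (k₁/k₂)^[k₂/(k₂−k₁)].
= (0.0830/1.32)^(1.32/(1.32−0.0830)) = (0.06288)^(1.067) = 0.05223.
C_{N,max} = 0.05223×1.50 = 0.0783 kmol/m³.

0.0783 kmol/m³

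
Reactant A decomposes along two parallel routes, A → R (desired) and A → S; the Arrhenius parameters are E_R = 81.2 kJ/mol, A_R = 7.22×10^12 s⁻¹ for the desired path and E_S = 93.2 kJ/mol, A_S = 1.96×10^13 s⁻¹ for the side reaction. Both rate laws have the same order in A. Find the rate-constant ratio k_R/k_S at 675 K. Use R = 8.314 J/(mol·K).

k_R/k_S = (A_R/A_S)·exp[−(E_R−E_S)/(RT)] = (A_R/A_S)·exp[(E_S−E_R)/(RT)].
(E_S−E_R)/(RT) = (93.2−81.2)×10³/(8.314×675) = 12000/5612 = 2.138.
k_R/k_S = (7.22×10^12/1.96×10^13)·exp(2.138) = 0.3684 × 8.485 = 3.13.
Since E_R < E_S, lowering the temperature improves selectivity toward R.

3.13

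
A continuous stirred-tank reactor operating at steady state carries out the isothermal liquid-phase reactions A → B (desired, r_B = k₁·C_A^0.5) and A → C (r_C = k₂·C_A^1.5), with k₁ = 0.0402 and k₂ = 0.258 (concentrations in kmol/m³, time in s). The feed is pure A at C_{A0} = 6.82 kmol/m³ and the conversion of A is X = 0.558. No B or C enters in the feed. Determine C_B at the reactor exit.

0.187 kmol/m³

Exit C_A = C_{A0}(1−X) = 6.82×0.442 = 3.014 kmol/m³.
In a CSTR the entire volume is at exit conditions, so r_B = 0.0402×3.014^0.5 = 0.06980 and r_C = 0.258×3.014^1.5 = 1.350.
Fraction of consumed A going to B: r_B/(r_B+r_C) = 0.04915.
C_B = 0.04915·C_{A0}·X = 0.04915×6.82×0.558 = 0.187 kmol/m³.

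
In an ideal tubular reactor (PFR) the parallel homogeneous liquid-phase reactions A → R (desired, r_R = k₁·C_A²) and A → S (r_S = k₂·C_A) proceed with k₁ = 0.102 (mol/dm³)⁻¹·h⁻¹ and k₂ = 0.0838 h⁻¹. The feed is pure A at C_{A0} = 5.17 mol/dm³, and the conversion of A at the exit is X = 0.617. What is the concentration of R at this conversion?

C_A = C_{A0}(1−X) = 1.980 mol/dm³.
Along a PFR/batch, dC_S/dC_A = −r_S/(r_R+r_S) = −k₂/(k₂+k₁·C_A).
Integrating from C_{A0} to C_A: C_S = (0.0838/0.102)·ln[(0.0838+0.102·5.17)/(0.0838+0.102·1.98)] = 0.8216·ln(0.6111/0.2858) = 0.6245 mol/dm³.
Then C_R = (C_{A0}−C_A) − C_S = 3.190 − 0.6245 = 2.565 mol/dm³.

2.57 mol/dm³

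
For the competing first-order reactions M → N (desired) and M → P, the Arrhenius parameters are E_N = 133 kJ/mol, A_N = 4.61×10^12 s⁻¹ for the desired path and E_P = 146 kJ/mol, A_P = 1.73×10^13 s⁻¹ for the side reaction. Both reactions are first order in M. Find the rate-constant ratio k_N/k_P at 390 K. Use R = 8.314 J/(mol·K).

Since both paths have the same order in M, the concentration cancels and S_{N/P} = k_N/k_P = (A_N/A_P)·exp[(E_P−E_N)/(RT)].
(E_P−E_N)/(RT) = (146−133)×10³/(8.314×390) = 13000/3242 = 4.009.
k_N/k_P = (4.61×10^12/1.73×10^13)·exp(4.009) = 0.2665 × 55.11 = 14.7.

14.7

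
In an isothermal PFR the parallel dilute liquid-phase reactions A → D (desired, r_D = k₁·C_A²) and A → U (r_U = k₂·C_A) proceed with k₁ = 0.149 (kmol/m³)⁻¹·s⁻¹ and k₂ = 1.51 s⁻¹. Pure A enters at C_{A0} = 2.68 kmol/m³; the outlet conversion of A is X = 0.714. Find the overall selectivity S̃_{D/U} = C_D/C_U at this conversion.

0.167

C_A = C_{A0}(1−X) = 0.7665 kmol/m³.
Along a PFR/batch, dC_U/dC_A = −r_U/(r_D+r_U) = −k₂/(k₂+k₁·C_A).
Integrating from C_{A0} to C_A: C_U = (1.51/0.149)·ln[(1.51+0.149·2.68)/(1.51+0.149·0.766)] = 10.13·ln(1.909/1.624) = 1.639 kmol/m³.
Then C_D = (C_{A0}−C_A) − C_U = 1.914 − 1.639 = 0.2745 kmol/m³.
S̃_{D/U} = C_D/C_U = 0.2745/1.639 = 0.167.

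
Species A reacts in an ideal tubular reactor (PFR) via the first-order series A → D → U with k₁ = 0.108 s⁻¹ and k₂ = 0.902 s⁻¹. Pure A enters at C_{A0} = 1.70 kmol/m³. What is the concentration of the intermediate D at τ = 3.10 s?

The intermediate concentration in a first-order A→B→C sequence is C_D = k₁C_{A0}(e^(−k₁τ) − e^(−k₂τ))/(k₂−k₁).
e^(−k₁τ) = e^(−0.108×3.10) = e^(−0.3348) = 0.7155; e^(−k₂τ) = e^(−2.796) = 0.06104.
C_D = 0.108×1.70/(0.902−0.108) × (0.7155−0.06104) = 0.2312×0.6544 = 0.1513 kmol/m³.

0.151 kmol/m³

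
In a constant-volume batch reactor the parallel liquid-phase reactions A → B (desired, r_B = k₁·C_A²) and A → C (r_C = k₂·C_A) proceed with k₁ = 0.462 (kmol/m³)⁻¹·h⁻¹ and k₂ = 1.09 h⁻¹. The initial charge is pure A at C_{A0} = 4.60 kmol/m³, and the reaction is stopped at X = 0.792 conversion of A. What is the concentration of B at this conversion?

C_A = C_{A0}(1−X) = 0.9568 kmol/m³.
Along a PFR/batch, dC_C/dC_A = −r_C/(r_B+r_C) = −k₂/(k₂+k₁·C_A).
Integrating from C_{A0} to C_A: C_C = (1.09/0.462)·ln[(1.09+0.462·4.60)/(1.09+0.462·0.957)] = 2.359·ln(3.215/1.532) = 1.749 kmol/m³.
Then C_B = (C_{A0}−C_A) − C_C = 3.643 − 1.749 = 1.894 kmol/m³.

1.89 kmol/m³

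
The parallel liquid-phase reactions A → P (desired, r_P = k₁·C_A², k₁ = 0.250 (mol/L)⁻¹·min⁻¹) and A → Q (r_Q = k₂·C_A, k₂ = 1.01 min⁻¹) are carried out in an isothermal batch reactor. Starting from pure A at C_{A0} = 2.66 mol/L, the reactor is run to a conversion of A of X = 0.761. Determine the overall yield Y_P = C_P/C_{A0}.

C_A = C_{A0}(1−X) = 0.6357 mol/L.
Along a PFR/batch, dC_Q/dC_A = −r_Q/(r_P+r_Q) = −k₂/(k₂+k₁·C_A).
Integrating from C_{A0} to C_A: C_Q = (1.01/0.250)·ln[(1.01+0.250·2.66)/(1.01+0.250·0.636)] = 4.040·ln(1.675/1.169) = 1.453 mol/L.
Then C_P = (C_{A0}−C_A) − C_Q = 2.024 − 1.453 = 0.5710 mol/L.
Y_P = C_P/C_{A0} = 0.5710/2.66 = 0.215.

0.215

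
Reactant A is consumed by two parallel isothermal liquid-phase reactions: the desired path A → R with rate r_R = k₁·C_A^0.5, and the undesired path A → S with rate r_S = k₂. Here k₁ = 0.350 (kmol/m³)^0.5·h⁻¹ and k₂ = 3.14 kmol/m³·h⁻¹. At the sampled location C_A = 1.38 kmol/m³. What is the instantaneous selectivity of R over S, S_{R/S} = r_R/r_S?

0.131

S_{R/S} = r_R/r_S = (k₁·C_A^0.5)/(k₂) = (k₁/k₂)·C_A^0.5.
= (0.350×1.380^0.5) / (3.14) = 0.4112/3.140 = 0.131.
Since the desired path is higher order in A, keeping C_A high (PFR or concentrated feed) favours R.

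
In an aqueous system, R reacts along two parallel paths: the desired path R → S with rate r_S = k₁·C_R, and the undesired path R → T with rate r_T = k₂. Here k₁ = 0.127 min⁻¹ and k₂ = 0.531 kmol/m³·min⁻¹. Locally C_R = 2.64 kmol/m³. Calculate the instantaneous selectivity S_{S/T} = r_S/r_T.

S_{S/T} = r_S/r_T = (k₁·C_R)/(k₂) = (k₁/k₂)·C_R.
= (0.127×2.640) / (0.531) = 0.3353/0.5310 = 0.631.

0.631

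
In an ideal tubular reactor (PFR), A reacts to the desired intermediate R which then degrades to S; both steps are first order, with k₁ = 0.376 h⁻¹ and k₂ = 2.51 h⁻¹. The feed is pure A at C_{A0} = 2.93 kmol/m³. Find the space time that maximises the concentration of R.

0.890 h

Setting dC_R/dτ = 0 gives τ_opt = ln(k₂/k₁)/(k₂−k₁).
= ln(2.51/0.376)/(2.51−0.376) = ln(6.676)/2.134 = 1.898/2.134 = 0.890 h.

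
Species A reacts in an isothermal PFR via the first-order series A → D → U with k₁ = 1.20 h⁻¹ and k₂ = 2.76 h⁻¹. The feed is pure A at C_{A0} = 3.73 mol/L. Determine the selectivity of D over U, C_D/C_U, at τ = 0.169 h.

For first-order series with pure A initially, C_D(τ) = k₁C_{A0}/(k₂−k₁)·(e^(−k₁τ) − e^(−k₂τ)).
e^(−k₁τ) = e^(−1.20×0.169) = e^(−0.2028) = 0.8164; e^(−k₂τ) = e^(−0.4664) = 0.6272.
C_D = 1.20×3.73/(2.76−1.20) × (0.8164−0.6272) = 2.869×0.1892 = 0.5429 mol/L.
C_A = C_{A0}e^(−k₁τ) = 3.045 mol/L, so C_U = C_{A0}−C_A−C_D = 0.1418 mol/L; C_D/C_U = 3.83.

3.83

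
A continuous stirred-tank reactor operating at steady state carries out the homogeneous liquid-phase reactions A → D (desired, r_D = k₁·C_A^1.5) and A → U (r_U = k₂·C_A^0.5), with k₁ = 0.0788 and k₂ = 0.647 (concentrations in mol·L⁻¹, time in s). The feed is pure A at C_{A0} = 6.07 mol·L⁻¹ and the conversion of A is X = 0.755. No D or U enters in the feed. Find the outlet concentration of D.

Exit C_A = C_{A0}(1−X) = 6.07×0.245 = 1.487 mol·L⁻¹.
In a CSTR the entire volume is at exit conditions, so r_D = 0.0788×1.487^1.5 = 0.1429 and r_U = 0.647×1.487^0.5 = 0.7890.
Fraction of consumed A going to D: r_D/(r_D+r_U) = 0.1533.
C_D = 0.1533·C_{A0}·X = 0.1533×6.07×0.755 = 0.703 mol·L⁻¹.

0.703 mol·L⁻¹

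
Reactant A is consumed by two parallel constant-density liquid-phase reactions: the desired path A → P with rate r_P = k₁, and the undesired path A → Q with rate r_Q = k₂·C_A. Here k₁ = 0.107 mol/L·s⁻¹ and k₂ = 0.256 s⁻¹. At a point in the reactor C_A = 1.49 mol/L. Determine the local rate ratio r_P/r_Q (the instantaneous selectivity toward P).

S_{P/Q} = r_P/r_Q = (k₁)/(k₂·C_A) = (k₁/k₂)·C_A⁻¹.
= (0.107) / (0.256×1.490) = 0.1070/0.3814 = 0.281.
The undesired path is higher order in A, so low C_A (CSTR or dilute feed) favours P.

0.281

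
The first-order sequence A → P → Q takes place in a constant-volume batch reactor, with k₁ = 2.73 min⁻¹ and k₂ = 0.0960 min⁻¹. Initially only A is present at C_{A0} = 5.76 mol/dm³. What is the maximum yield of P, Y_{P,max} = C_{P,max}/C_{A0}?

At the optimum, C_{P,max}/C_{A0} = (k₁/k₂)^[k₂/(k₂−k₁)].
= (2.73/0.0960)^(0.0960/(0.0960−2.73)) = (28.44)^(-0.03645) = 0.8851.

0.885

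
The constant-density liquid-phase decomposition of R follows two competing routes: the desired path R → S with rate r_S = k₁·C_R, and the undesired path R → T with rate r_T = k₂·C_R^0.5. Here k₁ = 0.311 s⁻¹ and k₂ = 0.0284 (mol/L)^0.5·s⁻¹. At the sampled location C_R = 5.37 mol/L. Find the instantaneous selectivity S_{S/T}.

25.4

S_{S/T} = r_S/r_T = (k₁·C_R)/(k₂·C_R^0.5) = (k₁/k₂)·C_R^0.5.
= (0.311×5.370) / (0.0284×5.370^0.5) = 1.670/0.06581 = 25.4.
Since the desired path is higher order in R, keeping C_R high (PFR or concentrated feed) favours S.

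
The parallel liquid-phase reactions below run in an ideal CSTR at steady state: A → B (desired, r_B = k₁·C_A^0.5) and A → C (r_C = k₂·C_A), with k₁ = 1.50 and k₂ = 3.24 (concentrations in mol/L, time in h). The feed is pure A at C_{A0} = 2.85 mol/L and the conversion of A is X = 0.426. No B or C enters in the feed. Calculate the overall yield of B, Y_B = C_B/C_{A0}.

0.113

Exit C_A = C_{A0}(1−X) = 2.85×0.574 = 1.636 mol/L.
In a CSTR the entire volume is at exit conditions, so r_B = 1.50×1.636^0.5 = 1.919 and r_C = 3.24×1.636 = 5.300.
Fraction of consumed A going to B: r_B/(r_B+r_C) = 0.2658.
C_B = 0.2658·C_{A0}·X = 0.2658×2.85×0.426 = 0.323 mol/L; Y_B = C_B/C_{A0} = 0.113.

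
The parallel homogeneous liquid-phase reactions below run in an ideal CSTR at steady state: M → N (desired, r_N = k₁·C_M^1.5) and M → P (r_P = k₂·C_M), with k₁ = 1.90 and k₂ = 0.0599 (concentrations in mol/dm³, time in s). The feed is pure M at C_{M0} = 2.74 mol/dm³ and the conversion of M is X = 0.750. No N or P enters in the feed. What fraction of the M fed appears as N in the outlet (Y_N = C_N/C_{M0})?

0.722

Exit C_M = C_{M0}(1−X) = 2.74×0.250 = 0.6850 mol/dm³.
Rates in a CSTR are evaluated at the outlet concentration: r_N = 1.90×0.6850^1.5 = 1.077, r_P = 0.0599×0.6850 = 0.04103.
Fraction of consumed M going to N: r_N/(r_N+r_P) = 0.9633.
C_N = 0.9633·C_{M0}·X = 0.9633×2.74×0.750 = 1.98 mol/dm³; Y_N = C_N/C_{M0} = 0.722.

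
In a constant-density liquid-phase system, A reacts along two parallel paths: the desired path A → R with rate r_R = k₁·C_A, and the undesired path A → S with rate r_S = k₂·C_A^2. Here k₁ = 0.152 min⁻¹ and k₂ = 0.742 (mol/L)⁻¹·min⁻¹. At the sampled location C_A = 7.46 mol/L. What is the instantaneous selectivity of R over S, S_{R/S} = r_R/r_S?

0.0275

S_{R/S} = r_R/r_S = (k₁·C_A)/(k₂·C_A^2) = (k₁/k₂)·C_A⁻¹.
= (0.152×7.460) / (0.742×7.460^2) = 1.134/41.29 = 0.0275.
The undesired path is higher order in A, so low C_A (CSTR or dilute feed) favours R.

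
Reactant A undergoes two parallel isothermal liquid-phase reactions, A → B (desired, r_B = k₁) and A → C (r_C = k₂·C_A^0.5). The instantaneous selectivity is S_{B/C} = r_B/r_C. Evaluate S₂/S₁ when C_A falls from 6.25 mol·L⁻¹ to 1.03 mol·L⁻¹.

2.46

S_{B/C} = (k₁/k₂)·C_A^-0.5, so S₂/S₁ = (C_{A,2}/C_{A,1})^-0.5.
= (1.03/6.25)^(-0.5) = (0.1648)^(-0.5) = 2.46.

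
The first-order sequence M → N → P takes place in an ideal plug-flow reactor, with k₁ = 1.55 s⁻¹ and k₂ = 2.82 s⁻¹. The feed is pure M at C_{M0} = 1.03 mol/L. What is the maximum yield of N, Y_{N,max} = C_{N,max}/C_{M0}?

0.265

Evaluating C_N at τ_opt = ln(k₂/k₁)/(k₂−k₁) gives C_{N,max}/C_{M0} = (k₁/k₂)^[k₂/(k₂−k₁)].
= (1.55/2.82)^(2.82/(2.82−1.55)) = (0.5496)^(2.220) = 0.2648.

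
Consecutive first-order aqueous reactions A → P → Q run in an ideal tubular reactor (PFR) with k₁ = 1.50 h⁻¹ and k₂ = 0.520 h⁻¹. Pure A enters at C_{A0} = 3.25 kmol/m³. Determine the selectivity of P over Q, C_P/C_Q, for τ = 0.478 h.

Solving the coupled first-order balances gives C_P(τ) = [k₁/(k₂−k₁)]·C_{A0}·(e^(−k₁τ) − e^(−k₂τ)).
e^(−k₁τ) = e^(−1.50×0.478) = e^(−0.7170) = 0.4882; e^(−k₂τ) = e^(−0.2486) = 0.7799.
C_P = 1.50×3.25/(0.520−1.50) × (0.4882−0.7799) = (-4.974)×(-0.2917) = 1.451 kmol/m³.
C_A = C_{A0}e^(−k₁τ) = 1.587 kmol/m³, so C_Q = C_{A0}−C_A−C_P = 0.2122 kmol/m³; C_P/C_Q = 6.84.

6.84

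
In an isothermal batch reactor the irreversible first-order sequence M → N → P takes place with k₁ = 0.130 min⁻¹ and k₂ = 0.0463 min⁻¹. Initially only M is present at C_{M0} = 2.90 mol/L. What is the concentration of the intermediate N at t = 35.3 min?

0.833 mol/L

Solving the coupled first-order balances gives C_N(t) = [k₁/(k₂−k₁)]·C_{M0}·(e^(−k₁t) − e^(−k₂t)).
e^(−k₁t) = e^(−0.130×35.3) = e^(−4.589) = 0.01016; e^(−k₂t) = e^(−1.634) = 0.1951.
C_N = 0.130×2.90/(0.0463−0.130) × (0.01016−0.1951) = (-4.504)×(-0.1849) = 0.8329 mol/L.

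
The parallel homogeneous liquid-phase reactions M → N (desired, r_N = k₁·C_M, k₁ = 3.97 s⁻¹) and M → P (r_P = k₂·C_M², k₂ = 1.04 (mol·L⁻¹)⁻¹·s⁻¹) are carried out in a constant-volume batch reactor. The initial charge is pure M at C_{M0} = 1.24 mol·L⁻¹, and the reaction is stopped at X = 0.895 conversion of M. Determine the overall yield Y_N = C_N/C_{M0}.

C_M = C_{M0}(1−X) = 0.1302 mol·L⁻¹.
Along a PFR/batch, dC_N/dC_M = −r_N/(r_N+r_P) = −k₁/(k₁+k₂·C_M).
Integrating from C_{M0} to C_M: C_N = (3.97/1.04)·ln[(3.97+1.04·1.24)/(3.97+1.04·0.130)] = 3.817·ln(5.260/4.105) = 0.9457 mol·L⁻¹.
Y_N = C_N/C_{M0} = 0.9457/1.24 = 0.763.

0.763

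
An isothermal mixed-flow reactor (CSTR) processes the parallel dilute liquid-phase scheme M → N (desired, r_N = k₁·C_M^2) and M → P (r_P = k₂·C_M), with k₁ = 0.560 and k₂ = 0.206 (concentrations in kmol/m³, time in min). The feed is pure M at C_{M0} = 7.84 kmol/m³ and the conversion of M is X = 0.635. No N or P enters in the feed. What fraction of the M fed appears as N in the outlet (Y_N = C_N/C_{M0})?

0.563

Exit C_M = C_{M0}(1−X) = 7.84×0.365 = 2.862 kmol/m³.
A CSTR operates uniformly at the exit composition, giving r_N = 4.586 and r_P = 0.5895 (each k·C_M^n at C_M = 2.862).
Fraction of consumed M going to N: r_N/(r_N+r_P) = 0.8861.
C_N = 0.8861·C_{M0}·X = 0.8861×7.84×0.635 = 4.41 kmol/m³; Y_N = C_N/C_{M0} = 0.563.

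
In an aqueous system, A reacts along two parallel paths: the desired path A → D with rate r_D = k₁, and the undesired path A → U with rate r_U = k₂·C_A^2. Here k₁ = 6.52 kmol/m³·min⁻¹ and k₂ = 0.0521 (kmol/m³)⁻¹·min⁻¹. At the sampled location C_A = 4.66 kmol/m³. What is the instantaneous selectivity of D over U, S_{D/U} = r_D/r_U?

S_{D/U} = r_D/r_U = (k₁)/(k₂·C_A^2) = (k₁/k₂)·C_A^-2.
= (6.52) / (0.0521×4.660^2) = 6.520/1.131 = 5.76.
The undesired path is higher order in A, so low C_A (CSTR or dilute feed) favours D.

5.76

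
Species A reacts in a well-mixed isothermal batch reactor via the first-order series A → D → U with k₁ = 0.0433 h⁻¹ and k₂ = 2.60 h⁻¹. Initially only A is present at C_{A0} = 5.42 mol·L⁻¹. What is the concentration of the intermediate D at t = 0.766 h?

Solving the coupled first-order balances gives C_D(t) = [k₁/(k₂−k₁)]·C_{A0}·(e^(−k₁t) − e^(−k₂t)).
e^(−k₁t) = e^(−0.0433×0.766) = e^(−0.03317) = 0.9674; e^(−k₂t) = e^(−1.992) = 0.1365.
C_D = 0.0433×5.42/(2.60−0.0433) × (0.9674−0.1365) = 0.09179×0.8309 = 0.07627 mol·L⁻¹.

0.0763 mol·L⁻¹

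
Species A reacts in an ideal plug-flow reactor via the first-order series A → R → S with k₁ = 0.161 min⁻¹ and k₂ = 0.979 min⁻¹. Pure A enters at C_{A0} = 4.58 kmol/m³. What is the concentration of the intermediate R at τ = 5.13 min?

0.389 kmol/m³

For first-order series with pure A initially, C_R(τ) = k₁C_{A0}/(k₂−k₁)·(e^(−k₁τ) − e^(−k₂τ)).
e^(−k₁τ) = e^(−0.161×5.13) = e^(−0.8259) = 0.4378; e^(−k₂τ) = e^(−5.022) = 0.006590.
C_R = 0.161×4.58/(0.979−0.161) × (0.4378−0.006590) = 0.9014×0.4312 = 0.3887 kmol/m³.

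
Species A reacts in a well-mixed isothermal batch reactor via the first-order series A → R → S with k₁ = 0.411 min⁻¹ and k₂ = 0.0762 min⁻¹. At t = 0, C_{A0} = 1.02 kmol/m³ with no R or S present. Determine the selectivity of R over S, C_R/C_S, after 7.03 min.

2.21

Solving the coupled first-order balances gives C_R(t) = [k₁/(k₂−k₁)]·C_{A0}·(e^(−k₁t) − e^(−k₂t)).
e^(−k₁t) = e^(−0.411×7.03) = e^(−2.889) = 0.05561; e^(−k₂t) = e^(−0.5357) = 0.5853.
C_R = 0.411×1.02/(0.0762−0.411) × (0.05561−0.5853) = (-1.252)×(-0.5297) = 0.6632 kmol/m³.
C_A = C_{A0}e^(−k₁t) = 0.05673 kmol/m³, so C_S = C_{A0}−C_A−C_R = 0.3001 kmol/m³; C_R/C_S = 2.21.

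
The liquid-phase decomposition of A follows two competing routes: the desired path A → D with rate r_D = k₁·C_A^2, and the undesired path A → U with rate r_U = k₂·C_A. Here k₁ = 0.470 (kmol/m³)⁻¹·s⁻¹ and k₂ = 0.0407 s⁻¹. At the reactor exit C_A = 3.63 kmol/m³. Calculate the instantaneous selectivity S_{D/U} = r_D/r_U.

41.9

S_{D/U} = r_D/r_U = (k₁·C_A^2)/(k₂·C_A) = (k₁/k₂)·C_A.
= (0.470×3.630^2) / (0.0407×3.630) = 6.193/0.1477 = 41.9.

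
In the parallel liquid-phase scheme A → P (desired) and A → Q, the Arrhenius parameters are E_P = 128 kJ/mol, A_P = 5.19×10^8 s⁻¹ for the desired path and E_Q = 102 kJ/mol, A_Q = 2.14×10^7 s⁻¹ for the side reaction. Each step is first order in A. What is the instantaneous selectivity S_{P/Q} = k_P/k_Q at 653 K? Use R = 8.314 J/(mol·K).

0.202

With equal orders, S_{P/Q} = k_P/k_Q = (A_P/A_Q)·exp[(E_Q−E_P)/(RT)].
(E_Q−E_P)/(RT) = (102−128)×10³/(8.314×653) = -26000/5429 = -4.789.
k_P/k_Q = (5.19×10^8/2.14×10^7)·exp(-4.789) = 24.25 × 0.008320 = 0.202.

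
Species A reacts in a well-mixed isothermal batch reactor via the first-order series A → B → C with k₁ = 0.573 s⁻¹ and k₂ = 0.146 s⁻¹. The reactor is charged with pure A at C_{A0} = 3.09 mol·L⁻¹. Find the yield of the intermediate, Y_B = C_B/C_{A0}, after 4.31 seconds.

0.602

For first-order series with pure A initially, C_B(t) = k₁C_{A0}/(k₂−k₁)·(e^(−k₁t) − e^(−k₂t)).
e^(−k₁t) = e^(−0.573×4.31) = e^(−2.470) = 0.08462; e^(−k₂t) = e^(−0.6293) = 0.5330.
C_B = 0.573×3.09/(0.146−0.573) × (0.08462−0.5330) = (-4.147)×(-0.4484) = 1.859 mol·L⁻¹.
Y_B = C_B/C_{A0} = 1.859/3.09 = 0.602.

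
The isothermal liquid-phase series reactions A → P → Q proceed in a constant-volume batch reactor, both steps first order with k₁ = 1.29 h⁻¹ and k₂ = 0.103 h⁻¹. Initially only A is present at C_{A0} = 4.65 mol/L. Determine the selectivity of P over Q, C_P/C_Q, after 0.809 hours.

20.1

For first-order series with pure A initially, C_P(t) = k₁C_{A0}/(k₂−k₁)·(e^(−k₁t) − e^(−k₂t)).
e^(−k₁t) = e^(−1.29×0.809) = e^(−1.044) = 0.3522; e^(−k₂t) = e^(−0.08333) = 0.9201.
C_P = 1.29×4.65/(0.103−1.29) × (0.3522−0.9201) = (-5.053)×(-0.5679) = 2.870 mol/L.
C_A = C_{A0}e^(−k₁t) = 1.638 mol/L, so C_Q = C_{A0}−C_A−C_P = 0.1426 mol/L; C_P/C_Q = 20.1.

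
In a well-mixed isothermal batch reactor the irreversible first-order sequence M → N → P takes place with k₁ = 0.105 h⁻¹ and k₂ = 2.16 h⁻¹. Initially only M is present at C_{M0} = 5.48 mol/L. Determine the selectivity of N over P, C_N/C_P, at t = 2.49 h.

0.205

For first-order series with pure M initially, C_N(t) = k₁C_{M0}/(k₂−k₁)·(e^(−k₁t) − e^(−k₂t)).
e^(−k₁t) = e^(−0.105×2.49) = e^(−0.2615) = 0.7699; e^(−k₂t) = e^(−5.378) = 0.004615.
C_N = 0.105×5.48/(2.16−0.105) × (0.7699−0.004615) = 0.2800×0.7653 = 0.2143 mol/L.
C_M = C_{M0}e^(−k₁t) = 4.219 mol/L, so C_P = C_{M0}−C_M−C_N = 1.046 mol/L; C_N/C_P = 0.205.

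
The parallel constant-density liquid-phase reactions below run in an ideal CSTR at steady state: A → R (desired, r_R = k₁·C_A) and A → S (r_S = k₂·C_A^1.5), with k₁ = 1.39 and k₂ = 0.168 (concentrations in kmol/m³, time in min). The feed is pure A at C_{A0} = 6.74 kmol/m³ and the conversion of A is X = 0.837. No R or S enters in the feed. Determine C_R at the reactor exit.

5.01 kmol/m³

Exit C_A = C_{A0}(1−X) = 6.74×0.163 = 1.099 kmol/m³.
A CSTR operates uniformly at the exit composition, giving r_R = 1.527 and r_S = 0.1935 (each k·C_A^n at C_A = 1.099).
Fraction of consumed A going to R: r_R/(r_R+r_S) = 0.8876.
C_R = 0.8876·C_{A0}·X = 0.8876×6.74×0.837 = 5.01 kmol/m³.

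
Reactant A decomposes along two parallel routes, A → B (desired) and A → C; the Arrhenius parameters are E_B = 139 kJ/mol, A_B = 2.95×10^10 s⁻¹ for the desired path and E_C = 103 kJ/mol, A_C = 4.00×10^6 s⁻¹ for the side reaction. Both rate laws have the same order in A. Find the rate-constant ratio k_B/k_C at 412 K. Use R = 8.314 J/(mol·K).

With equal orders, S_{B/C} = k_B/k_C = (A_B/A_C)·exp[(E_C−E_B)/(RT)].
(E_C−E_B)/(RT) = (103−139)×10³/(8.314×412) = -36000/3425 = -10.51.
k_B/k_C = (2.95×10^10/4.00×10^6)·exp(-10.51) = 7375 × 2.727×10^-5 = 0.201.
Since E_B > E_C, raising the temperature improves selectivity toward B.

0.201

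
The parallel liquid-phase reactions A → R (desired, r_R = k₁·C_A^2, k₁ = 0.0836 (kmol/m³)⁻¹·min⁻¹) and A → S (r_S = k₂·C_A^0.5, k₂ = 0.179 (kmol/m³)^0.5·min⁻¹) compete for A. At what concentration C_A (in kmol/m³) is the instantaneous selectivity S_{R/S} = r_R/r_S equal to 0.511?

S_{R/S} = (k₁/k₂)·C_A^1.5 ⇒ C_A = (S·k₂/k₁)^(1/1.5).
= (0.511×0.179/0.0836)^(0.6667) = (1.094)^(0.6667) = 1.06 kmol/m³.

1.06 kmol/m³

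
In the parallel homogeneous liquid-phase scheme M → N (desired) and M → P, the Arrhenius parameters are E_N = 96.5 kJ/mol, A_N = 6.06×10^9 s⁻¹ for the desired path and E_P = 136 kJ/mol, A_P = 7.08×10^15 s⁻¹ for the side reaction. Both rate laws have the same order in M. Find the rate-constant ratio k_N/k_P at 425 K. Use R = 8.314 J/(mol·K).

Since both paths have the same order in M, the concentration cancels and S_{N/P} = k_N/k_P = (A_N/A_P)·exp[(E_P−E_N)/(RT)].
(E_P−E_N)/(RT) = (136−96.5)×10³/(8.314×425) = 39500/3533 = 11.18.
k_N/k_P = (6.06×10^9/7.08×10^15)·exp(11.18) = 8.559×10^-7 × 71602 = 0.0613.

0.0613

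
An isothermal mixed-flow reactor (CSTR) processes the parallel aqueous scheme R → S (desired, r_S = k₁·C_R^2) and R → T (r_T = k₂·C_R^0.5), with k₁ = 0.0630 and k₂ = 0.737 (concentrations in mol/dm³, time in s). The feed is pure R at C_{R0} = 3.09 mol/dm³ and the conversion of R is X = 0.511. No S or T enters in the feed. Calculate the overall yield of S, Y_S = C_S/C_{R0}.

0.0700

Exit C_R = C_{R0}(1−X) = 3.09×0.489 = 1.511 mol/dm³.
Rates in a CSTR are evaluated at the outlet concentration: r_S = 0.0630×1.511^2 = 0.1438, r_T = 0.737×1.511^0.5 = 0.9059.
Fraction of consumed R going to S: r_S/(r_S+r_T) = 0.1370.
C_S = 0.1370·C_{R0}·X = 0.1370×3.09×0.511 = 0.216 mol/dm³; Y_S = C_S/C_{R0} = 0.0700.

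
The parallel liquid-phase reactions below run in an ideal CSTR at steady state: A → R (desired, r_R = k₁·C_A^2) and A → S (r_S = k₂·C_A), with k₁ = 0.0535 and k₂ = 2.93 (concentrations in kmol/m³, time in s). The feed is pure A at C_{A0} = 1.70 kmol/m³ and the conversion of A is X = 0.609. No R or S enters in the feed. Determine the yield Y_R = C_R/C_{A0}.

0.00730

Exit C_A = C_{A0}(1−X) = 1.70×0.391 = 0.6647 kmol/m³.
A CSTR operates uniformly at the exit composition, giving r_R = 0.02364 and r_S = 1.948 (each k·C_A^n at C_A = 0.6647).
Fraction of consumed A going to R: r_R/(r_R+r_S) = 0.01199.
C_R = 0.01199·C_{A0}·X = 0.01199×1.70×0.609 = 0.0124 kmol/m³; Y_R = C_R/C_{A0} = 0.00730.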